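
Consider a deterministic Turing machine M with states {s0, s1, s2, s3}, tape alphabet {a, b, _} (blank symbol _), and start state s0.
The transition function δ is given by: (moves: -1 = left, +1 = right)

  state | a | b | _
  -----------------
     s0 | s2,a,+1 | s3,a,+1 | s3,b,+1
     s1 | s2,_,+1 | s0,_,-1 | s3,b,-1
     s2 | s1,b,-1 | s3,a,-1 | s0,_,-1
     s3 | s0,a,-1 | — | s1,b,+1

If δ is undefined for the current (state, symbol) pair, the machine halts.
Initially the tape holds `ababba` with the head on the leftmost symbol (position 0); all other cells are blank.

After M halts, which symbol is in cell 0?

state=s0 head=0 tape=_[a]babba   (s0,a)→(s2,a,+1)
state=s2 head=1 tape=_a[b]abba   (s2,b)→(s3,a,-1)
state=s3 head=0 tape=_[a]aabba   (s3,a)→(s0,a,-1)
state=s0 head=-1 tape=[_]aaabba   (s0,_)→(s3,b,+1)
state=s3 head=0 tape=b[a]aabba   (s3,a)→(s0,a,-1)
state=s0 head=-1 tape=[b]aaabba   (s0,b)→(s3,a,+1)
state=s3 head=0 tape=a[a]aabba   (s3,a)→(s0,a,-1)
state=s0 head=-1 tape=[a]aaabba   (s0,a)→(s2,a,+1)
state=s2 head=0 tape=a[a]aabba   (s2,a)→(s1,b,-1)
state=s1 head=-1 tape=[a]baabba   (s1,a)→(s2,_,+1)
state=s2 head=0 tape=_[b]aabba   (s2,b)→(s3,a,-1)
state=s3 head=-1 tape=[_]aaabba   (s3,_)→(s1,b,+1)
state=s1 head=0 tape=b[a]aabba   (s1,a)→(s2,_,+1)
state=s2 head=1 tape=b_[a]abba   (s2,a)→(s1,b,-1)
state=s1 head=0 tape=b[_]babba   (s1,_)→(s3,b,-1)
state=s3 head=-1 tape=[b]bbabba
Cell 0 holds b when M halts.

b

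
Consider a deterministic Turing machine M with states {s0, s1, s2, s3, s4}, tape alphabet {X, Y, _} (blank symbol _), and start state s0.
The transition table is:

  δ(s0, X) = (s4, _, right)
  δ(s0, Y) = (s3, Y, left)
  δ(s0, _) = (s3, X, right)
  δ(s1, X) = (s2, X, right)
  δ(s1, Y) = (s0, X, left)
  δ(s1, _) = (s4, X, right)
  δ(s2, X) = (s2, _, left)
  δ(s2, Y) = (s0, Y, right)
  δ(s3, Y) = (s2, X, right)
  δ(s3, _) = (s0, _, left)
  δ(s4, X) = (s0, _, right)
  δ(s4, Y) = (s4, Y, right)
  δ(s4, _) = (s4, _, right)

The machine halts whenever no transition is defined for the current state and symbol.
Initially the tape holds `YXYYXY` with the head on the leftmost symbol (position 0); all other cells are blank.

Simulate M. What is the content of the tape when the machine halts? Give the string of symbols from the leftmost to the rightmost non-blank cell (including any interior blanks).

s0 | __[Y]XYYXY_   read Y → write Y, move left, go to s3
s3 | _[_]YXYYXY_   read _ → write _, move left, go to s0
s0 | [_]_YXYYXY_   read _ → write X, move right, go to s3
s3 | X[_]YXYYXY_   read _ → write _, move left, go to s0
s0 | [X]_YXYYXY_   read X → write _, move right, go to s4
s4 | _[_]YXYYXY_   read _ → write _, move right, go to s4
s4 | __[Y]XYYXY_   read Y → write Y, move right, go to s4
s4 | __Y[X]YYXY_   read X → write _, move right, go to s0
s0 | __Y_[Y]YXY_   read Y → write Y, move left, go to s3
s3 | __Y[_]YYXY_   read _ → write _, move left, go to s0
s0 | __[Y]_YYXY_   read Y → write Y, move left, go to s3
s3 | _[_]Y_YYXY_   read _ → write _, move left, go to s0
s0 | [_]_Y_YYXY_   read _ → write X, move right, go to s3
s3 | X[_]Y_YYXY_   read _ → write _, move left, go to s0
s0 | [X]_Y_YYXY_   read X → write _, move right, go to s4
s4 | _[_]Y_YYXY_   read _ → write _, move right, go to s4
s4 | __[Y]_YYXY_   read Y → write Y, move right, go to s4
s4 | __Y[_]YYXY_   read _ → write _, move right, go to s4
s4 | __Y_[Y]YXY_   read Y → write Y, move right, go to s4
s4 | __Y_Y[Y]XY_   read Y → write Y, move right, go to s4
s4 | __Y_YY[X]Y_   read X → write _, move right, go to s0
s0 | __Y_YY_[Y]_   read Y → write Y, move left, go to s3
s3 | __Y_YY[_]Y_   read _ → write _, move left, go to s0
s0 | __Y_Y[Y]_Y_   read Y → write Y, move left, go to s3
s3 | __Y_[Y]Y_Y_   read Y → write X, move right, go to s2
s2 | __Y_X[Y]_Y_   read Y → write Y, move right, go to s0
s0 | __Y_XY[_]Y_   read _ → write X, move right, go to s3
s3 | __Y_XYX[Y]_   read Y → write X, move right, go to s2
s2 | __Y_XYXX[_]
The non-blank tape span at halt is Y_XYXX.

Y_XYXX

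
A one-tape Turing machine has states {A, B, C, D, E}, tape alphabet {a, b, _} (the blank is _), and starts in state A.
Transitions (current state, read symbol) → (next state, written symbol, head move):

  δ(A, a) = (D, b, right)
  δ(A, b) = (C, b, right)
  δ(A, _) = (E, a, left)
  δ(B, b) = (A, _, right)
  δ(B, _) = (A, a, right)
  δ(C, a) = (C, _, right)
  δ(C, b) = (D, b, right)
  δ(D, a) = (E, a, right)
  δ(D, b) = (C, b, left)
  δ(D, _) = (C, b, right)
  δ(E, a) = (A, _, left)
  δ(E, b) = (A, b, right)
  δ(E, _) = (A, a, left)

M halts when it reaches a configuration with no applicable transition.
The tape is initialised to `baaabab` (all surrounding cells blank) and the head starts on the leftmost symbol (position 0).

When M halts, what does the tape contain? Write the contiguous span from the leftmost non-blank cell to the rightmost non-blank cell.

A | [b]aaabab___   read b → write b, move right, go to C
C | b[a]aabab___   read a → write _, move right, go to C
C | b_[a]abab___   read a → write _, move right, go to C
C | b__[a]bab___   read a → write _, move right, go to C
C | b___[b]ab___   read b → write b, move right, go to D
D | b___b[a]b___   read a → write a, move right, go to E
E | b___ba[b]___   read b → write b, move right, go to A
A | b___bab[_]__   read _ → write a, move left, go to E
E | b___ba[b]a__   read b → write b, move right, go to A
A | b___bab[a]__   read a → write b, move right, go to D
D | b___babb[_]_   read _ → write b, move right, go to C
C | b___babbb[_]
The non-blank tape span at halt is b___babbb.

b___babbb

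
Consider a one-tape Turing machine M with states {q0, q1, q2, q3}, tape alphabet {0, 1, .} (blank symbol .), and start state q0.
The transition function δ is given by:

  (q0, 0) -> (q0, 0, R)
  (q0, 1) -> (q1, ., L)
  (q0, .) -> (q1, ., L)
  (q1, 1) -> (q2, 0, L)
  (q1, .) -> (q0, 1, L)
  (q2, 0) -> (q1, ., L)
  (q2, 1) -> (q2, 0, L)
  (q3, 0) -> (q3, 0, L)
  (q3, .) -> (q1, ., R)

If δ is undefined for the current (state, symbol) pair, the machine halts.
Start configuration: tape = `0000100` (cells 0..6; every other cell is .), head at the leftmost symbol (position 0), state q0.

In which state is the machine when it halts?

q0 | [0]000100   read 0 → write 0, move R, go to q0
q0 | 0[0]00100   read 0 → write 0, move R, go to q0
q0 | 00[0]0100   read 0 → write 0, move R, go to q0
q0 | 000[0]100   read 0 → write 0, move R, go to q0
q0 | 0000[1]00   read 1 → write ., move L, go to q1
q1 | 000[0].00
No transition is defined for (q1, 0); M halts in state q1.

q1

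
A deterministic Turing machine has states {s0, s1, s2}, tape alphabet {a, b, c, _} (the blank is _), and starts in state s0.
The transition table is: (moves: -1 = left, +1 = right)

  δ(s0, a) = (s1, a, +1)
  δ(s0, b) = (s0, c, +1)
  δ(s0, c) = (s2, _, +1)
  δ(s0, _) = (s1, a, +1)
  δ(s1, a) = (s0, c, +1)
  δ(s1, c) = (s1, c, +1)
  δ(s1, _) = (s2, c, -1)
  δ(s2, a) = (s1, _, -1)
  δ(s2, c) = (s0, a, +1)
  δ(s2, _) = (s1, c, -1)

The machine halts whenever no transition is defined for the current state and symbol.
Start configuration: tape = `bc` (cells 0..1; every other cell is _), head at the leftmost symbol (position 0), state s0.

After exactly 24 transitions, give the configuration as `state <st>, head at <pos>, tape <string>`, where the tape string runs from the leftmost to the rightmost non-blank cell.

state s2, head at 6, tape a_ccaccc

state=s0 head=0 tape=[b]c______   (s0,b)→(s0,c,+1)
state=s0 head=1 tape=c[c]______   (s0,c)→(s2,_,+1)
state=s2 head=2 tape=c_[_]_____   (s2,_)→(s1,c,-1)
state=s1 head=1 tape=c[_]c_____   (s1,_)→(s2,c,-1)
state=s2 head=0 tape=[c]cc_____   (s2,c)→(s0,a,+1)
state=s0 head=1 tape=a[c]c_____   (s0,c)→(s2,_,+1)
state=s2 head=2 tape=a_[c]_____   (s2,c)→(s0,a,+1)
state=s0 head=3 tape=a_a[_]____   (s0,_)→(s1,a,+1)
state=s1 head=4 tape=a_aa[_]___   (s1,_)→(s2,c,-1)
state=s2 head=3 tape=a_a[a]c___   (s2,a)→(s1,_,-1)
state=s1 head=2 tape=a_[a]_c___   (s1,a)→(s0,c,+1)
state=s0 head=3 tape=a_c[_]c___   (s0,_)→(s1,a,+1)
state=s1 head=4 tape=a_ca[c]___   (s1,c)→(s1,c,+1)
state=s1 head=5 tape=a_cac[_]__   (s1,_)→(s2,c,-1)
state=s2 head=4 tape=a_ca[c]c__   (s2,c)→(s0,a,+1)
state=s0 head=5 tape=a_caa[c]__   (s0,c)→(s2,_,+1)
state=s2 head=6 tape=a_caa_[_]_   (s2,_)→(s1,c,-1)
state=s1 head=5 tape=a_caa[_]c_   (s1,_)→(s2,c,-1)
state=s2 head=4 tape=a_ca[a]cc_   (s2,a)→(s1,_,-1)
state=s1 head=3 tape=a_c[a]_cc_   (s1,a)→(s0,c,+1)
state=s0 head=4 tape=a_cc[_]cc_   (s0,_)→(s1,a,+1)
state=s1 head=5 tape=a_cca[c]c_   (s1,c)→(s1,c,+1)
state=s1 head=6 tape=a_ccac[c]_   (s1,c)→(s1,c,+1)
state=s1 head=7 tape=a_ccacc[_]   (s1,_)→(s2,c,-1)
state=s2 head=6 tape=a_ccac[c]c
After 24 steps: state s2, head at 6, tape a_ccaccc.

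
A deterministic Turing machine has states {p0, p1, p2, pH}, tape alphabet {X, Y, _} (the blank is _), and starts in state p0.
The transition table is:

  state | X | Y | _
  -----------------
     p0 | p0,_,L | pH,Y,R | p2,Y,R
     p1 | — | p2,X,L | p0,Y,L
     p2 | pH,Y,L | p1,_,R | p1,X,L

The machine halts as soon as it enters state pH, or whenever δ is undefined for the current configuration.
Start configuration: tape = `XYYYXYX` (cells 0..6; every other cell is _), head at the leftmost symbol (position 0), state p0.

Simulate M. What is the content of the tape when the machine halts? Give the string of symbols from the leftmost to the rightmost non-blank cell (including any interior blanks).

Y_XXXYYYXYX

state=p0 head=0 tape=____[X]YYYXYX   (p0,X)→(p0,_,L)
state=p0 head=-1 tape=___[_]_YYYXYX   (p0,_)→(p2,Y,R)
state=p2 head=0 tape=___Y[_]YYYXYX   (p2,_)→(p1,X,L)
state=p1 head=-1 tape=___[Y]XYYYXYX   (p1,Y)→(p2,X,L)
state=p2 head=-2 tape=__[_]XXYYYXYX   (p2,_)→(p1,X,L)
state=p1 head=-3 tape=_[_]XXXYYYXYX   (p1,_)→(p0,Y,L)
state=p0 head=-4 tape=[_]YXXXYYYXYX   (p0,_)→(p2,Y,R)
state=p2 head=-3 tape=Y[Y]XXXYYYXYX   (p2,Y)→(p1,_,R)
state=p1 head=-2 tape=Y_[X]XXYYYXYX
The non-blank tape span at halt is Y_XXXYYYXYX.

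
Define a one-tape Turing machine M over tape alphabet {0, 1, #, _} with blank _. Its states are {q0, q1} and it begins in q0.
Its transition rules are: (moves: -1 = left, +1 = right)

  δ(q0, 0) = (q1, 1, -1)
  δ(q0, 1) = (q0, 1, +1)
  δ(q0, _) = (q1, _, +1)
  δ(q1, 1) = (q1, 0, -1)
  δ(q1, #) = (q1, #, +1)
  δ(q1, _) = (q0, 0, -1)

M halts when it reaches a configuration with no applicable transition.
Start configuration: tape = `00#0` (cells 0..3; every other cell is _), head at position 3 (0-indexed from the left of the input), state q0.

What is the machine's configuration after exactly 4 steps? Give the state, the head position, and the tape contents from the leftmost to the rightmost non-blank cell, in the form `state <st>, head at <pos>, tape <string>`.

q0 | 00#[0]   read 0 → write 1, move -1, go to q1
q1 | 00[#]1   read # → write #, move +1, go to q1
q1 | 00#[1]   read 1 → write 0, move -1, go to q1
q1 | 00[#]0   read # → write #, move +1, go to q1
q1 | 00#[0]
After 4 steps: state q1, head at 3, tape 00#0.

state q1, head at 3, tape 00#0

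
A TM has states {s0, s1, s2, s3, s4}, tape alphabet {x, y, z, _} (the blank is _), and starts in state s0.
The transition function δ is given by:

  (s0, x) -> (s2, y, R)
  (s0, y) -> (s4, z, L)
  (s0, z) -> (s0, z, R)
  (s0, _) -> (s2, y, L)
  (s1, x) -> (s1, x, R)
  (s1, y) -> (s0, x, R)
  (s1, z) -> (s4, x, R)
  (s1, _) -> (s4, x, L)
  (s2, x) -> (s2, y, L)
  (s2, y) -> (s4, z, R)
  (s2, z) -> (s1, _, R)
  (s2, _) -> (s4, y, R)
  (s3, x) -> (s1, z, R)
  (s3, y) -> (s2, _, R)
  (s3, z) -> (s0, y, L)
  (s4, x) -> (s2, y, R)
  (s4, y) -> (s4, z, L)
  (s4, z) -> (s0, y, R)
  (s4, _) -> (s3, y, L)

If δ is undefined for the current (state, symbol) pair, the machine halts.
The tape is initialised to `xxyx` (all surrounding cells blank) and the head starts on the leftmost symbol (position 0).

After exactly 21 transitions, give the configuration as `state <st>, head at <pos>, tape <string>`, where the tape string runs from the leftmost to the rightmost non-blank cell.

state s0, head at 5, tape yyzyzyy

s0 | [x]xyx___   read x → write y, move R, go to s2
s2 | y[x]yx___   read x → write y, move L, go to s2
s2 | [y]yyx___   read y → write z, move R, go to s4
s4 | z[y]yx___   read y → write z, move L, go to s4
s4 | [z]zyx___   read z → write y, move R, go to s0
s0 | y[z]yx___   read z → write z, move R, go to s0
s0 | yz[y]x___   read y → write z, move L, go to s4
s4 | y[z]zx___   read z → write y, move R, go to s0
s0 | yy[z]x___   read z → write z, move R, go to s0
s0 | yyz[x]___   read x → write y, move R, go to s2
s2 | yyzy[_]__   read _ → write y, move R, go to s4
s4 | yyzyy[_]_   read _ → write y, move L, go to s3
s3 | yyzy[y]y_   read y → write _, move R, go to s2
s2 | yyzy_[y]_   read y → write z, move R, go to s4
s4 | yyzy_z[_]   read _ → write y, move L, go to s3
s3 | yyzy_[z]y   read z → write y, move L, go to s0
s0 | yyzy[_]yy   read _ → write y, move L, go to s2
s2 | yyz[y]yyy   read y → write z, move R, go to s4
s4 | yyzz[y]yy   read y → write z, move L, go to s4
s4 | yyz[z]zyy   read z → write y, move R, go to s0
s0 | yyzy[z]yy   read z → write z, move R, go to s0
s0 | yyzyz[y]y
After 21 steps: state s0, head at 5, tape yyzyzyy.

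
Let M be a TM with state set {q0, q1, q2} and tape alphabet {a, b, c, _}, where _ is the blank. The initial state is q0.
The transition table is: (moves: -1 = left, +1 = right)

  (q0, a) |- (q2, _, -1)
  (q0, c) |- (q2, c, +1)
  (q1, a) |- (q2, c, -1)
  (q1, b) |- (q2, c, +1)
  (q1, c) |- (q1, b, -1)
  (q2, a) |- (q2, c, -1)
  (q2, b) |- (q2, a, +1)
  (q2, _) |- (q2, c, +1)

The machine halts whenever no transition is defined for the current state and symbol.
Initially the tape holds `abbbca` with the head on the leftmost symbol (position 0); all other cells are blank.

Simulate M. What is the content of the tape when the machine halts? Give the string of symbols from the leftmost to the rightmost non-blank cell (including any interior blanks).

ccaaaca

q0 | _[a]bbbca   read a → write _, move -1, go to q2
q2 | [_]_bbbca   read _ → write c, move +1, go to q2
q2 | c[_]bbbca   read _ → write c, move +1, go to q2
q2 | cc[b]bbca   read b → write a, move +1, go to q2
q2 | cca[b]bca   read b → write a, move +1, go to q2
q2 | ccaa[b]ca   read b → write a, move +1, go to q2
q2 | ccaaa[c]a
The non-blank tape span at halt is ccaaaca.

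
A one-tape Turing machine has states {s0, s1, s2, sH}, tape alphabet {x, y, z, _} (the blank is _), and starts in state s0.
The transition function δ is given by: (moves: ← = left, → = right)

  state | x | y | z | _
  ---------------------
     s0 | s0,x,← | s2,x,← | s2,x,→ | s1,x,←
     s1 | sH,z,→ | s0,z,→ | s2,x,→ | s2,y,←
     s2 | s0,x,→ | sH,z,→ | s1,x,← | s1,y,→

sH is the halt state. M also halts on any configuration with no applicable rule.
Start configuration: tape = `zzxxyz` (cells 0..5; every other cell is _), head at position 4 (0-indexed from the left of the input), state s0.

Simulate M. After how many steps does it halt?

28

state=s0 head=4 tape=____zzxx[y]z   (s0,y)→(s2,x,←)
state=s2 head=3 tape=____zzx[x]xz   (s2,x)→(s0,x,→)
state=s0 head=4 tape=____zzxx[x]z   (s0,x)→(s0,x,←)
state=s0 head=3 tape=____zzx[x]xz   (s0,x)→(s0,x,←)
state=s0 head=2 tape=____zz[x]xxz   (s0,x)→(s0,x,←)
state=s0 head=1 tape=____z[z]xxxz   (s0,z)→(s2,x,→)
state=s2 head=2 tape=____zx[x]xxz   (s2,x)→(s0,x,→)
state=s0 head=3 tape=____zxx[x]xz   (s0,x)→(s0,x,←)
state=s0 head=2 tape=____zx[x]xxz   (s0,x)→(s0,x,←)
state=s0 head=1 tape=____z[x]xxxz   (s0,x)→(s0,x,←)
state=s0 head=0 tape=____[z]xxxxz   (s0,z)→(s2,x,→)
state=s2 head=1 tape=____x[x]xxxz   (s2,x)→(s0,x,→)
state=s0 head=2 tape=____xx[x]xxz   (s0,x)→(s0,x,←)
state=s0 head=1 tape=____x[x]xxxz   (s0,x)→(s0,x,←)
state=s0 head=0 tape=____[x]xxxxz   (s0,x)→(s0,x,←)
state=s0 head=-1 tape=___[_]xxxxxz   (s0,_)→(s1,x,←)
state=s1 head=-2 tape=__[_]xxxxxxz   (s1,_)→(s2,y,←)
state=s2 head=-3 tape=_[_]yxxxxxxz   (s2,_)→(s1,y,→)
state=s1 head=-2 tape=_y[y]xxxxxxz   (s1,y)→(s0,z,→)
state=s0 head=-1 tape=_yz[x]xxxxxz   (s0,x)→(s0,x,←)
state=s0 head=-2 tape=_y[z]xxxxxxz   (s0,z)→(s2,x,→)
state=s2 head=-1 tape=_yx[x]xxxxxz   (s2,x)→(s0,x,→)
state=s0 head=0 tape=_yxx[x]xxxxz   (s0,x)→(s0,x,←)
state=s0 head=-1 tape=_yx[x]xxxxxz   (s0,x)→(s0,x,←)
state=s0 head=-2 tape=_y[x]xxxxxxz   (s0,x)→(s0,x,←)
state=s0 head=-3 tape=_[y]xxxxxxxz   (s0,y)→(s2,x,←)
state=s2 head=-4 tape=[_]xxxxxxxxz   (s2,_)→(s1,y,→)
state=s1 head=-3 tape=y[x]xxxxxxxz   (s1,x)→(sH,z,→)
state=sH head=-2 tape=yz[x]xxxxxxz
M halts after 28 transitions.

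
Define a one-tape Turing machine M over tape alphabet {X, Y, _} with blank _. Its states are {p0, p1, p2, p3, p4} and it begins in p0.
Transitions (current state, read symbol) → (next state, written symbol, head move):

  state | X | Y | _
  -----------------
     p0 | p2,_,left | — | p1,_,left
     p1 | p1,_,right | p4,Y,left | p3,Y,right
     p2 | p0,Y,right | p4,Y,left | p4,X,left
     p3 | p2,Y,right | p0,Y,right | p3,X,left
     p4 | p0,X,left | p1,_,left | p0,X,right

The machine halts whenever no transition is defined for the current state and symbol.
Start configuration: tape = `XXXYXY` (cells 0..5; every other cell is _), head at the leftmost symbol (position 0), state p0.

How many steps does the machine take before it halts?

p0 | ___[X]XXYXY   read X → write _, move left, go to p2
p2 | __[_]_XXYXY   read _ → write X, move left, go to p4
p4 | _[_]X_XXYXY   read _ → write X, move right, go to p0
p0 | _X[X]_XXYXY   read X → write _, move left, go to p2
p2 | _[X]__XXYXY   read X → write Y, move right, go to p0
p0 | _Y[_]_XXYXY   read _ → write _, move left, go to p1
p1 | _[Y]__XXYXY   read Y → write Y, move left, go to p4
p4 | [_]Y__XXYXY   read _ → write X, move right, go to p0
p0 | X[Y]__XXYXY
M halts after 8 transitions.

8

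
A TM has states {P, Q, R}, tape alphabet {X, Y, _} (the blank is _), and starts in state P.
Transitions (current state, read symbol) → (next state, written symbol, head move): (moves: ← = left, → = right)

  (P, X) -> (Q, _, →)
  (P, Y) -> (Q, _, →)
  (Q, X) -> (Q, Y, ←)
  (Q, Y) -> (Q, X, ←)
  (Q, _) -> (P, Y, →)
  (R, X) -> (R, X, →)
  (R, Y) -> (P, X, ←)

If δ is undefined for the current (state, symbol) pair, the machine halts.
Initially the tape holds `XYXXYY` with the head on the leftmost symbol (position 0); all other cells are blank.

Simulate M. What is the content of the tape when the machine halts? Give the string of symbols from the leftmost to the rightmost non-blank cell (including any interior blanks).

YYYYY_Y

P | [X]YXXYY__   read X → write _, move →, go to Q
Q | _[Y]XXYY__   read Y → write X, move ←, go to Q
Q | [_]XXXYY__   read _ → write Y, move →, go to P
P | Y[X]XXYY__   read X → write _, move →, go to Q
Q | Y_[X]XYY__   read X → write Y, move ←, go to Q
Q | Y[_]YXYY__   read _ → write Y, move →, go to P
P | YY[Y]XYY__   read Y → write _, move →, go to Q
Q | YY_[X]YY__   read X → write Y, move ←, go to Q
Q | YY[_]YYY__   read _ → write Y, move →, go to P
P | YYY[Y]YY__   read Y → write _, move →, go to Q
Q | YYY_[Y]Y__   read Y → write X, move ←, go to Q
Q | YYY[_]XY__   read _ → write Y, move →, go to P
P | YYYY[X]Y__   read X → write _, move →, go to Q
Q | YYYY_[Y]__   read Y → write X, move ←, go to Q
Q | YYYY[_]X__   read _ → write Y, move →, go to P
P | YYYYY[X]__   read X → write _, move →, go to Q
Q | YYYYY_[_]_   read _ → write Y, move →, go to P
P | YYYYY_Y[_]
The non-blank tape span at halt is YYYYY_Y.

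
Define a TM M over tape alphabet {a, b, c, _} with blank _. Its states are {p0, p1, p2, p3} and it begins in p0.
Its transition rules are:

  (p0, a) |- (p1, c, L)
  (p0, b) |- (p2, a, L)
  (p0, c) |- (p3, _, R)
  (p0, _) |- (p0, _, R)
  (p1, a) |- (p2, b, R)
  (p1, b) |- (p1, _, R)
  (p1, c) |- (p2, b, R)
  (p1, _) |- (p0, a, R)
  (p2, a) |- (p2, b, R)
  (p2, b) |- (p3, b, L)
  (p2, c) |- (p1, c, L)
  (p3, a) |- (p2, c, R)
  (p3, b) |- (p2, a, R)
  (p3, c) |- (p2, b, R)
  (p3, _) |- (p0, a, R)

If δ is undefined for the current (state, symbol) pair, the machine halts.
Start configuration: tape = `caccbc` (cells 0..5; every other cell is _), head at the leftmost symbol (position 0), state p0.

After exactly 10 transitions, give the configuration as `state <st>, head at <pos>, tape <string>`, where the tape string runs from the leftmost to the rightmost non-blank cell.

state p2, head at 4, tape bbc

state=p0 head=0 tape=[c]accbc   (p0,c)→(p3,_,R)
state=p3 head=1 tape=_[a]ccbc   (p3,a)→(p2,c,R)
state=p2 head=2 tape=_c[c]cbc   (p2,c)→(p1,c,L)
state=p1 head=1 tape=_[c]ccbc   (p1,c)→(p2,b,R)
state=p2 head=2 tape=_b[c]cbc   (p2,c)→(p1,c,L)
state=p1 head=1 tape=_[b]ccbc   (p1,b)→(p1,_,R)
state=p1 head=2 tape=__[c]cbc   (p1,c)→(p2,b,R)
state=p2 head=3 tape=__b[c]bc   (p2,c)→(p1,c,L)
state=p1 head=2 tape=__[b]cbc   (p1,b)→(p1,_,R)
state=p1 head=3 tape=___[c]bc   (p1,c)→(p2,b,R)
state=p2 head=4 tape=___b[b]c
After 10 steps: state p2, head at 4, tape bbc.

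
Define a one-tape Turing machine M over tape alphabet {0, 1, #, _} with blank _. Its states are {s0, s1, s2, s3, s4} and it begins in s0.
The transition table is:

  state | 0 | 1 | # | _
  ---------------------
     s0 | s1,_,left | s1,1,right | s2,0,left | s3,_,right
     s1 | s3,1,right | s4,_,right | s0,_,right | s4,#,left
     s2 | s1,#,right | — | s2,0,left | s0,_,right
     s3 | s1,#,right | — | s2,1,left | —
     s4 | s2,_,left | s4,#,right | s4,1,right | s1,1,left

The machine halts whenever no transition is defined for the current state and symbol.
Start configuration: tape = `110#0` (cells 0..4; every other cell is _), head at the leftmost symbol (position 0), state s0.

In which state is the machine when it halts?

s0 | [1]10#0_   read 1 → write 1, move right, go to s1
s1 | 1[1]0#0_   read 1 → write _, move right, go to s4
s4 | 1_[0]#0_   read 0 → write _, move left, go to s2
s2 | 1[_]_#0_   read _ → write _, move right, go to s0
s0 | 1_[_]#0_   read _ → write _, move right, go to s3
s3 | 1__[#]0_   read # → write 1, move left, go to s2
s2 | 1_[_]10_   read _ → write _, move right, go to s0
s0 | 1__[1]0_   read 1 → write 1, move right, go to s1
s1 | 1__1[0]_   read 0 → write 1, move right, go to s3
s3 | 1__11[_]
No transition is defined for (s3, _); M halts in state s3.

s3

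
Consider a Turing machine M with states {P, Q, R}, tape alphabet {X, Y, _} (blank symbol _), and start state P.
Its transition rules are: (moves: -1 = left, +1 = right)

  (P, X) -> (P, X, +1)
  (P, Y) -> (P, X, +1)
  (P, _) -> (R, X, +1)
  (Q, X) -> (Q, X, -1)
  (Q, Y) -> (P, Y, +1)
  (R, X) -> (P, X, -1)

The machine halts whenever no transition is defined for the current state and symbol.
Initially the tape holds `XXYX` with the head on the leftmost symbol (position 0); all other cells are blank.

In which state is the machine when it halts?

P | [X]XYX__   read X → write X, move +1, go to P
P | X[X]YX__   read X → write X, move +1, go to P
P | XX[Y]X__   read Y → write X, move +1, go to P
P | XXX[X]__   read X → write X, move +1, go to P
P | XXXX[_]_   read _ → write X, move +1, go to R
R | XXXXX[_]
No transition is defined for (R, _); M halts in state R.

R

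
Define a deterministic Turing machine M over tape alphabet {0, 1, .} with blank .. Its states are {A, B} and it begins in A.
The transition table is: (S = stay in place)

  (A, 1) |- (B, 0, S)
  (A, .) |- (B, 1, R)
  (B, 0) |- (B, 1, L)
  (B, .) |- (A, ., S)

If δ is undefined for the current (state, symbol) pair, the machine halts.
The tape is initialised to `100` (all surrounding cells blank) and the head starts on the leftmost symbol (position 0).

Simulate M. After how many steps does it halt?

4

state=A head=0 tape=.[1]00   (A,1)→(B,0,S)
state=B head=0 tape=.[0]00   (B,0)→(B,1,L)
state=B head=-1 tape=[.]100   (B,.)→(A,.,S)
state=A head=-1 tape=[.]100   (A,.)→(B,1,R)
state=B head=0 tape=1[1]00
M halts after 4 transitions.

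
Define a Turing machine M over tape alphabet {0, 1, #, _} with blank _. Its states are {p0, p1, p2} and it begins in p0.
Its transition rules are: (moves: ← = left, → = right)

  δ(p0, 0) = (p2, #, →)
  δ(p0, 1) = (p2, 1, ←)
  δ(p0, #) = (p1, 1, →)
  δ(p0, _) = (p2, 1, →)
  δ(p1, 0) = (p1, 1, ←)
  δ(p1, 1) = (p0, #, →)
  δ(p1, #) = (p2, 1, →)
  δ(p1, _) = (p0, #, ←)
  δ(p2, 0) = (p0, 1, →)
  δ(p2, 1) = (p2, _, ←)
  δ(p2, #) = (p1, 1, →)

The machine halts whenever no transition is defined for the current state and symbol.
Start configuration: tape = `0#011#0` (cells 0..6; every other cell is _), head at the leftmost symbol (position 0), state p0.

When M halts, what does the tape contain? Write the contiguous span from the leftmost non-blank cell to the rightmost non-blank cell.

state=p0 head=0 tape=[0]#011#0__   (p0,0)→(p2,#,→)
state=p2 head=1 tape=#[#]011#0__   (p2,#)→(p1,1,→)
state=p1 head=2 tape=#1[0]11#0__   (p1,0)→(p1,1,←)
state=p1 head=1 tape=#[1]111#0__   (p1,1)→(p0,#,→)
state=p0 head=2 tape=##[1]11#0__   (p0,1)→(p2,1,←)
state=p2 head=1 tape=#[#]111#0__   (p2,#)→(p1,1,→)
state=p1 head=2 tape=#1[1]11#0__   (p1,1)→(p0,#,→)
state=p0 head=3 tape=#1#[1]1#0__   (p0,1)→(p2,1,←)
state=p2 head=2 tape=#1[#]11#0__   (p2,#)→(p1,1,→)
state=p1 head=3 tape=#11[1]1#0__   (p1,1)→(p0,#,→)
state=p0 head=4 tape=#11#[1]#0__   (p0,1)→(p2,1,←)
state=p2 head=3 tape=#11[#]1#0__   (p2,#)→(p1,1,→)
state=p1 head=4 tape=#111[1]#0__   (p1,1)→(p0,#,→)
state=p0 head=5 tape=#111#[#]0__   (p0,#)→(p1,1,→)
state=p1 head=6 tape=#111#1[0]__   (p1,0)→(p1,1,←)
state=p1 head=5 tape=#111#[1]1__   (p1,1)→(p0,#,→)
state=p0 head=6 tape=#111##[1]__   (p0,1)→(p2,1,←)
state=p2 head=5 tape=#111#[#]1__   (p2,#)→(p1,1,→)
state=p1 head=6 tape=#111#1[1]__   (p1,1)→(p0,#,→)
state=p0 head=7 tape=#111#1#[_]_   (p0,_)→(p2,1,→)
state=p2 head=8 tape=#111#1#1[_]
The non-blank tape span at halt is #111#1#1.

#111#1#1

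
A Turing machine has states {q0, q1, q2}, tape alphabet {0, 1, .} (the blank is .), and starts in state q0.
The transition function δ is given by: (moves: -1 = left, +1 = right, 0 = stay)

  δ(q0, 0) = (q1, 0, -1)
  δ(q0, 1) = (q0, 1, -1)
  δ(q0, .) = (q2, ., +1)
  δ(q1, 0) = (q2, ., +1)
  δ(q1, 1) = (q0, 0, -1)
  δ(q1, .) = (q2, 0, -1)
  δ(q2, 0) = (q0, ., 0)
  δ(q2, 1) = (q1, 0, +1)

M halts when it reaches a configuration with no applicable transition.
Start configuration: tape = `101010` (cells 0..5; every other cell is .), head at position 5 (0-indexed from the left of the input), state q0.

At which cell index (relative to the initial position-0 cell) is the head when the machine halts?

6

state=q0 head=5 tape=.10101[0].   (q0,0)→(q1,0,-1)
state=q1 head=4 tape=.1010[1]0.   (q1,1)→(q0,0,-1)
state=q0 head=3 tape=.101[0]00.   (q0,0)→(q1,0,-1)
state=q1 head=2 tape=.10[1]000.   (q1,1)→(q0,0,-1)
state=q0 head=1 tape=.1[0]0000.   (q0,0)→(q1,0,-1)
state=q1 head=0 tape=.[1]00000.   (q1,1)→(q0,0,-1)
state=q0 head=-1 tape=[.]000000.   (q0,.)→(q2,.,+1)
state=q2 head=0 tape=.[0]00000.   (q2,0)→(q0,.,0)
state=q0 head=0 tape=.[.]00000.   (q0,.)→(q2,.,+1)
state=q2 head=1 tape=..[0]0000.   (q2,0)→(q0,.,0)
state=q0 head=1 tape=..[.]0000.   (q0,.)→(q2,.,+1)
state=q2 head=2 tape=...[0]000.   (q2,0)→(q0,.,0)
state=q0 head=2 tape=...[.]000.   (q0,.)→(q2,.,+1)
state=q2 head=3 tape=....[0]00.   (q2,0)→(q0,.,0)
state=q0 head=3 tape=....[.]00.   (q0,.)→(q2,.,+1)
state=q2 head=4 tape=.....[0]0.   (q2,0)→(q0,.,0)
state=q0 head=4 tape=.....[.]0.   (q0,.)→(q2,.,+1)
state=q2 head=5 tape=......[0].   (q2,0)→(q0,.,0)
state=q0 head=5 tape=......[.].   (q0,.)→(q2,.,+1)
state=q2 head=6 tape=.......[.]
At halt the head is at cell 6.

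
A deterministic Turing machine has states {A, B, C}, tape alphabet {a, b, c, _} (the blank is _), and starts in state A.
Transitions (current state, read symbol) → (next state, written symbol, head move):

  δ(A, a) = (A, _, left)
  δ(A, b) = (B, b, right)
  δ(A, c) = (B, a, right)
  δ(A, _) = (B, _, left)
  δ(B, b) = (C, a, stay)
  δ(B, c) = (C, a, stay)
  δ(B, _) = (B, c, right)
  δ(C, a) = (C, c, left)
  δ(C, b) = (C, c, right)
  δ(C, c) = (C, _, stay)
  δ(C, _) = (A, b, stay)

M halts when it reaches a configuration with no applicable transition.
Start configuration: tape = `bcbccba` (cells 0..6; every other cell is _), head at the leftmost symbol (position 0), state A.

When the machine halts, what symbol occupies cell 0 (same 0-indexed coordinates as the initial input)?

state=A head=0 tape=[b]cbccba   (A,b)→(B,b,right)
state=B head=1 tape=b[c]bccba   (B,c)→(C,a,stay)
state=C head=1 tape=b[a]bccba   (C,a)→(C,c,left)
state=C head=0 tape=[b]cbccba   (C,b)→(C,c,right)
state=C head=1 tape=c[c]bccba   (C,c)→(C,_,stay)
state=C head=1 tape=c[_]bccba   (C,_)→(A,b,stay)
state=A head=1 tape=c[b]bccba   (A,b)→(B,b,right)
state=B head=2 tape=cb[b]ccba   (B,b)→(C,a,stay)
state=C head=2 tape=cb[a]ccba   (C,a)→(C,c,left)
state=C head=1 tape=c[b]cccba   (C,b)→(C,c,right)
state=C head=2 tape=cc[c]ccba   (C,c)→(C,_,stay)
state=C head=2 tape=cc[_]ccba   (C,_)→(A,b,stay)
state=A head=2 tape=cc[b]ccba   (A,b)→(B,b,right)
state=B head=3 tape=ccb[c]cba   (B,c)→(C,a,stay)
state=C head=3 tape=ccb[a]cba   (C,a)→(C,c,left)
state=C head=2 tape=cc[b]ccba   (C,b)→(C,c,right)
state=C head=3 tape=ccc[c]cba   (C,c)→(C,_,stay)
state=C head=3 tape=ccc[_]cba   (C,_)→(A,b,stay)
state=A head=3 tape=ccc[b]cba   (A,b)→(B,b,right)
state=B head=4 tape=cccb[c]ba   (B,c)→(C,a,stay)
state=C head=4 tape=cccb[a]ba   (C,a)→(C,c,left)
state=C head=3 tape=ccc[b]cba   (C,b)→(C,c,right)
state=C head=4 tape=cccc[c]ba   (C,c)→(C,_,stay)
state=C head=4 tape=cccc[_]ba   (C,_)→(A,b,stay)
state=A head=4 tape=cccc[b]ba   (A,b)→(B,b,right)
state=B head=5 tape=ccccb[b]a   (B,b)→(C,a,stay)
state=C head=5 tape=ccccb[a]a   (C,a)→(C,c,left)
state=C head=4 tape=cccc[b]ca   (C,b)→(C,c,right)
state=C head=5 tape=ccccc[c]a   (C,c)→(C,_,stay)
state=C head=5 tape=ccccc[_]a   (C,_)→(A,b,stay)
state=A head=5 tape=ccccc[b]a   (A,b)→(B,b,right)
state=B head=6 tape=cccccb[a]
Cell 0 holds c when M halts.

c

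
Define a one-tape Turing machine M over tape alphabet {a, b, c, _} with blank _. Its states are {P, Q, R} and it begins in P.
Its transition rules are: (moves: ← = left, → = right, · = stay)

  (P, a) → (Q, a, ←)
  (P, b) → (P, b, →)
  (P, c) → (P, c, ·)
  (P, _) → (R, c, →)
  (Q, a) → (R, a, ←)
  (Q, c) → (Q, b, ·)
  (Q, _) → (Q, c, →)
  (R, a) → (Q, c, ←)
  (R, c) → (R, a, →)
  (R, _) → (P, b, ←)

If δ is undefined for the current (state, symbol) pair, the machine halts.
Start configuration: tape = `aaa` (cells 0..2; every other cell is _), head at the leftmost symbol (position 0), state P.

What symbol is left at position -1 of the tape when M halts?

a

state=P head=0 tape=___[a]aa   (P,a)→(Q,a,←)
state=Q head=-1 tape=__[_]aaa   (Q,_)→(Q,c,→)
state=Q head=0 tape=__c[a]aa   (Q,a)→(R,a,←)
state=R head=-1 tape=__[c]aaa   (R,c)→(R,a,→)
state=R head=0 tape=__a[a]aa   (R,a)→(Q,c,←)
state=Q head=-1 tape=__[a]caa   (Q,a)→(R,a,←)
state=R head=-2 tape=_[_]acaa   (R,_)→(P,b,←)
state=P head=-3 tape=[_]bacaa   (P,_)→(R,c,→)
state=R head=-2 tape=c[b]acaa
Cell -1 holds a when M halts.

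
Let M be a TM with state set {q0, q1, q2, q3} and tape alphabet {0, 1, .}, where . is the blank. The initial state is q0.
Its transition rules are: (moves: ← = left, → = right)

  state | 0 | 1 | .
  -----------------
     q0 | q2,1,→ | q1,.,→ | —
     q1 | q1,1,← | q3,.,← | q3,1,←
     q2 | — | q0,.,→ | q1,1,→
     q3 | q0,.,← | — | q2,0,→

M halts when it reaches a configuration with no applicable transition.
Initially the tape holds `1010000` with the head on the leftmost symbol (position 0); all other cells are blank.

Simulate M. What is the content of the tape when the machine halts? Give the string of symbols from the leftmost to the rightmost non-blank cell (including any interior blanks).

state=q0 head=0 tape=.[1]010000   (q0,1)→(q1,.,→)
state=q1 head=1 tape=..[0]10000   (q1,0)→(q1,1,←)
state=q1 head=0 tape=.[.]110000   (q1,.)→(q3,1,←)
state=q3 head=-1 tape=[.]1110000   (q3,.)→(q2,0,→)
state=q2 head=0 tape=0[1]110000   (q2,1)→(q0,.,→)
state=q0 head=1 tape=0.[1]10000   (q0,1)→(q1,.,→)
state=q1 head=2 tape=0..[1]0000   (q1,1)→(q3,.,←)
state=q3 head=1 tape=0.[.].0000   (q3,.)→(q2,0,→)
state=q2 head=2 tape=0.0[.]0000   (q2,.)→(q1,1,→)
state=q1 head=3 tape=0.01[0]000   (q1,0)→(q1,1,←)
state=q1 head=2 tape=0.0[1]1000   (q1,1)→(q3,.,←)
state=q3 head=1 tape=0.[0].1000   (q3,0)→(q0,.,←)
state=q0 head=0 tape=0[.]..1000
The non-blank tape span at halt is 0...1000.

0...1000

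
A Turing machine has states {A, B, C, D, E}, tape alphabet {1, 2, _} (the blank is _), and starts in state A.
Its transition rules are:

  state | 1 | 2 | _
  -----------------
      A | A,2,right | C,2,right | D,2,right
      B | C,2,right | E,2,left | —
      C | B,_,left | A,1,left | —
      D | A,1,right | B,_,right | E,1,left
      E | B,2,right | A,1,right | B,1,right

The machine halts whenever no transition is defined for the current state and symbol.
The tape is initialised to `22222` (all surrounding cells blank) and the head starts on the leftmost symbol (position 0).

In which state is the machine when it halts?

C

A | _[2]2222   read 2 → write 2, move right, go to C
C | _2[2]222   read 2 → write 1, move left, go to A
A | _[2]1222   read 2 → write 2, move right, go to C
C | _2[1]222   read 1 → write _, move left, go to B
B | _[2]_222   read 2 → write 2, move left, go to E
E | [_]2_222   read _ → write 1, move right, go to B
B | 1[2]_222   read 2 → write 2, move left, go to E
E | [1]2_222   read 1 → write 2, move right, go to B
B | 2[2]_222   read 2 → write 2, move left, go to E
E | [2]2_222   read 2 → write 1, move right, go to A
A | 1[2]_222   read 2 → write 2, move right, go to C
C | 12[_]222
No transition is defined for (C, _); M halts in state C.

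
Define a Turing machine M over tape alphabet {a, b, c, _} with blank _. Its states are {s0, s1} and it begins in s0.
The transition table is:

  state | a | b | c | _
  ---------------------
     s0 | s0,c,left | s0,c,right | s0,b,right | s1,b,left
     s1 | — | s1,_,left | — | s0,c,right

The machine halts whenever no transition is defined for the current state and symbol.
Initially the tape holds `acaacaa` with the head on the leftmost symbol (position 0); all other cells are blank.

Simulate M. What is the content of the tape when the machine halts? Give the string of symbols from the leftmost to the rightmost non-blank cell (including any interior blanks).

ccbccbcc_b

state=s0 head=0 tape=__[a]caacaa_   (s0,a)→(s0,c,left)
state=s0 head=-1 tape=_[_]ccaacaa_   (s0,_)→(s1,b,left)
state=s1 head=-2 tape=[_]bccaacaa_   (s1,_)→(s0,c,right)
state=s0 head=-1 tape=c[b]ccaacaa_   (s0,b)→(s0,c,right)
state=s0 head=0 tape=cc[c]caacaa_   (s0,c)→(s0,b,right)
state=s0 head=1 tape=ccb[c]aacaa_   (s0,c)→(s0,b,right)
state=s0 head=2 tape=ccbb[a]acaa_   (s0,a)→(s0,c,left)
state=s0 head=1 tape=ccb[b]cacaa_   (s0,b)→(s0,c,right)
state=s0 head=2 tape=ccbc[c]acaa_   (s0,c)→(s0,b,right)
state=s0 head=3 tape=ccbcb[a]caa_   (s0,a)→(s0,c,left)
state=s0 head=2 tape=ccbc[b]ccaa_   (s0,b)→(s0,c,right)
state=s0 head=3 tape=ccbcc[c]caa_   (s0,c)→(s0,b,right)
state=s0 head=4 tape=ccbccb[c]aa_   (s0,c)→(s0,b,right)
state=s0 head=5 tape=ccbccbb[a]a_   (s0,a)→(s0,c,left)
state=s0 head=4 tape=ccbccb[b]ca_   (s0,b)→(s0,c,right)
state=s0 head=5 tape=ccbccbc[c]a_   (s0,c)→(s0,b,right)
state=s0 head=6 tape=ccbccbcb[a]_   (s0,a)→(s0,c,left)
state=s0 head=5 tape=ccbccbc[b]c_   (s0,b)→(s0,c,right)
state=s0 head=6 tape=ccbccbcc[c]_   (s0,c)→(s0,b,right)
state=s0 head=7 tape=ccbccbccb[_]   (s0,_)→(s1,b,left)
state=s1 head=6 tape=ccbccbcc[b]b   (s1,b)→(s1,_,left)
state=s1 head=5 tape=ccbccbc[c]_b
The non-blank tape span at halt is ccbccbcc_b.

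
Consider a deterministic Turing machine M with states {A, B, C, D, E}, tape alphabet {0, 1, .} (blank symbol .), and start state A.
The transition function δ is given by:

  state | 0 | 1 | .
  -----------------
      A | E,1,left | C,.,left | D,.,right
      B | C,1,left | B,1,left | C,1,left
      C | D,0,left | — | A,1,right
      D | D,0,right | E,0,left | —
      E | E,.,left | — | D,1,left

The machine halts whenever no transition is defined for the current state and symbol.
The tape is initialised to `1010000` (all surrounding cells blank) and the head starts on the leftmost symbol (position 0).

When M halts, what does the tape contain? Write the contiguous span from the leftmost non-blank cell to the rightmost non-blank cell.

state=A head=0 tape=...[1]010000   (A,1)→(C,.,left)
state=C head=-1 tape=..[.].010000   (C,.)→(A,1,right)
state=A head=0 tape=..1[.]010000   (A,.)→(D,.,right)
state=D head=1 tape=..1.[0]10000   (D,0)→(D,0,right)
state=D head=2 tape=..1.0[1]0000   (D,1)→(E,0,left)
state=E head=1 tape=..1.[0]00000   (E,0)→(E,.,left)
state=E head=0 tape=..1[.].00000   (E,.)→(D,1,left)
state=D head=-1 tape=..[1]1.00000   (D,1)→(E,0,left)
state=E head=-2 tape=.[.]01.00000   (E,.)→(D,1,left)
state=D head=-3 tape=[.]101.00000
The non-blank tape span at halt is 101.00000.

101.00000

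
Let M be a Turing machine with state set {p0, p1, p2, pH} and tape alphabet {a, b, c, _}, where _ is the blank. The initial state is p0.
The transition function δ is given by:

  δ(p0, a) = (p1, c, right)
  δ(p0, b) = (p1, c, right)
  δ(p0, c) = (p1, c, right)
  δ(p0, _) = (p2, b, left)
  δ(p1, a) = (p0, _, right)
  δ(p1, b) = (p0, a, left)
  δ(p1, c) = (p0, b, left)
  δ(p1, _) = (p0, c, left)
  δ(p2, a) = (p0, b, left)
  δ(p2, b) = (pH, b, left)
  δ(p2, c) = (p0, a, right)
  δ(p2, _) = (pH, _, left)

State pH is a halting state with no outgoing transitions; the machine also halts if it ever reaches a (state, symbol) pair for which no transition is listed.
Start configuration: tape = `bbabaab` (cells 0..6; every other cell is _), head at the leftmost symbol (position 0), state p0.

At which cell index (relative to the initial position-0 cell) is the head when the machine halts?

6

state=p0 head=0 tape=[b]babaab__   (p0,b)→(p1,c,right)
state=p1 head=1 tape=c[b]abaab__   (p1,b)→(p0,a,left)
state=p0 head=0 tape=[c]aabaab__   (p0,c)→(p1,c,right)
state=p1 head=1 tape=c[a]abaab__   (p1,a)→(p0,_,right)
state=p0 head=2 tape=c_[a]baab__   (p0,a)→(p1,c,right)
state=p1 head=3 tape=c_c[b]aab__   (p1,b)→(p0,a,left)
state=p0 head=2 tape=c_[c]aaab__   (p0,c)→(p1,c,right)
state=p1 head=3 tape=c_c[a]aab__   (p1,a)→(p0,_,right)
state=p0 head=4 tape=c_c_[a]ab__   (p0,a)→(p1,c,right)
state=p1 head=5 tape=c_c_c[a]b__   (p1,a)→(p0,_,right)
state=p0 head=6 tape=c_c_c_[b]__   (p0,b)→(p1,c,right)
state=p1 head=7 tape=c_c_c_c[_]_   (p1,_)→(p0,c,left)
state=p0 head=6 tape=c_c_c_[c]c_   (p0,c)→(p1,c,right)
state=p1 head=7 tape=c_c_c_c[c]_   (p1,c)→(p0,b,left)
state=p0 head=6 tape=c_c_c_[c]b_   (p0,c)→(p1,c,right)
state=p1 head=7 tape=c_c_c_c[b]_   (p1,b)→(p0,a,left)
state=p0 head=6 tape=c_c_c_[c]a_   (p0,c)→(p1,c,right)
state=p1 head=7 tape=c_c_c_c[a]_   (p1,a)→(p0,_,right)
state=p0 head=8 tape=c_c_c_c_[_]   (p0,_)→(p2,b,left)
state=p2 head=7 tape=c_c_c_c[_]b   (p2,_)→(pH,_,left)
state=pH head=6 tape=c_c_c_[c]_b
At halt the head is at cell 6.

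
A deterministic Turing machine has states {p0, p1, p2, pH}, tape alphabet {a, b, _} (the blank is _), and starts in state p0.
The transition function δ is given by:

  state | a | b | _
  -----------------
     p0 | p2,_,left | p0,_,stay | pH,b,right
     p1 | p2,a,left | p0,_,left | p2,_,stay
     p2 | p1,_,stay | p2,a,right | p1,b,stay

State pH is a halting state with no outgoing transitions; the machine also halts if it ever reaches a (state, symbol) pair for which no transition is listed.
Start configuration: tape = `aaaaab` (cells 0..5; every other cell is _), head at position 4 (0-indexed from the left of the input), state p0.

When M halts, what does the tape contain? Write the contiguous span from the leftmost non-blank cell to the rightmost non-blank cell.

b______b

p0 | __aaaa[a]b   read a → write _, move left, go to p2
p2 | __aaa[a]_b   read a → write _, move stay, go to p1
p1 | __aaa[_]_b   read _ → write _, move stay, go to p2
p2 | __aaa[_]_b   read _ → write b, move stay, go to p1
p1 | __aaa[b]_b   read b → write _, move left, go to p0
p0 | __aa[a]__b   read a → write _, move left, go to p2
p2 | __a[a]___b   read a → write _, move stay, go to p1
p1 | __a[_]___b   read _ → write _, move stay, go to p2
p2 | __a[_]___b   read _ → write b, move stay, go to p1
p1 | __a[b]___b   read b → write _, move left, go to p0
p0 | __[a]____b   read a → write _, move left, go to p2
p2 | _[_]_____b   read _ → write b, move stay, go to p1
p1 | _[b]_____b   read b → write _, move left, go to p0
p0 | [_]______b   read _ → write b, move right, go to pH
pH | b[_]_____b
The non-blank tape span at halt is b______b.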